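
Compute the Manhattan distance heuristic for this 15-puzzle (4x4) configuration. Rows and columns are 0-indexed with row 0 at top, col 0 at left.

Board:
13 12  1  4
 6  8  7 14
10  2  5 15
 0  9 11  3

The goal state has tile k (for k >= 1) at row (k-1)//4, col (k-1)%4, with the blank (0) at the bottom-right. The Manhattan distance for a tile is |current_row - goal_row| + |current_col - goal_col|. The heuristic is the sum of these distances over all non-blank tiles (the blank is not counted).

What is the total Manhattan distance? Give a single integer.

Answer: 31

Derivation:
Tile 13: (0,0)->(3,0) = 3
Tile 12: (0,1)->(2,3) = 4
Tile 1: (0,2)->(0,0) = 2
Tile 4: (0,3)->(0,3) = 0
Tile 6: (1,0)->(1,1) = 1
Tile 8: (1,1)->(1,3) = 2
Tile 7: (1,2)->(1,2) = 0
Tile 14: (1,3)->(3,1) = 4
Tile 10: (2,0)->(2,1) = 1
Tile 2: (2,1)->(0,1) = 2
Tile 5: (2,2)->(1,0) = 3
Tile 15: (2,3)->(3,2) = 2
Tile 9: (3,1)->(2,0) = 2
Tile 11: (3,2)->(2,2) = 1
Tile 3: (3,3)->(0,2) = 4
Sum: 3 + 4 + 2 + 0 + 1 + 2 + 0 + 4 + 1 + 2 + 3 + 2 + 2 + 1 + 4 = 31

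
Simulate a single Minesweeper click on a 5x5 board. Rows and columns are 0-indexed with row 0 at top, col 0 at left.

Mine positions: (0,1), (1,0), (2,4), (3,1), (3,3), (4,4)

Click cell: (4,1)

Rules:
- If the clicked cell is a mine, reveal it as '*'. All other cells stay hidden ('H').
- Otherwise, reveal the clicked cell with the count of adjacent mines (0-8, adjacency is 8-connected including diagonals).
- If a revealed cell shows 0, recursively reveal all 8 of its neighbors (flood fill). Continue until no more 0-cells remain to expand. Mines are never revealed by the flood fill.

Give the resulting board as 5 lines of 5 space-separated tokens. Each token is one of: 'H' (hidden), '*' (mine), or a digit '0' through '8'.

H H H H H
H H H H H
H H H H H
H H H H H
H 1 H H H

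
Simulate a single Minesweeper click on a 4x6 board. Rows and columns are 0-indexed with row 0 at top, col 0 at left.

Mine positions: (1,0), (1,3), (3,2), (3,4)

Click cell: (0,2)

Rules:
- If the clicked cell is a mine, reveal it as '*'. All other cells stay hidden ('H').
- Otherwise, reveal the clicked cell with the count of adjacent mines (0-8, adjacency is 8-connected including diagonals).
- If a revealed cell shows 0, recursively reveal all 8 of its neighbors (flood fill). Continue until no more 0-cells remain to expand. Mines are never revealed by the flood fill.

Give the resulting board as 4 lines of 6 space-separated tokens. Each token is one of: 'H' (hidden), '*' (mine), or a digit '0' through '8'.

H H 1 H H H
H H H H H H
H H H H H H
H H H H H H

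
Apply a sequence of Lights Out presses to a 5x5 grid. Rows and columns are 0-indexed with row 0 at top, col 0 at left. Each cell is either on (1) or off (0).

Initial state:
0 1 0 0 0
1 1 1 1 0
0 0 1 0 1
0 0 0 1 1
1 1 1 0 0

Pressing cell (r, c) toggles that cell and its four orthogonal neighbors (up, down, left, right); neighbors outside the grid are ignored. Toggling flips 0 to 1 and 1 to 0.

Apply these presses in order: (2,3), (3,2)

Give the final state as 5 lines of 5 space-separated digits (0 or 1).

After press 1 at (2,3):
0 1 0 0 0
1 1 1 0 0
0 0 0 1 0
0 0 0 0 1
1 1 1 0 0

After press 2 at (3,2):
0 1 0 0 0
1 1 1 0 0
0 0 1 1 0
0 1 1 1 1
1 1 0 0 0

Answer: 0 1 0 0 0
1 1 1 0 0
0 0 1 1 0
0 1 1 1 1
1 1 0 0 0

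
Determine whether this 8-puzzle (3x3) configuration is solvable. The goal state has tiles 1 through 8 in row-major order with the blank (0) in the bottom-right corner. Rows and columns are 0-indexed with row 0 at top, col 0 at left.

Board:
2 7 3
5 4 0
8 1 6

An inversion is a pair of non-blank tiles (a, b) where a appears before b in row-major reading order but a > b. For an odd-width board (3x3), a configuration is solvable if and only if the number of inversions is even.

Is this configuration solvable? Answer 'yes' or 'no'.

Inversions (pairs i<j in row-major order where tile[i] > tile[j] > 0): 12
12 is even, so the puzzle is solvable.

Answer: yes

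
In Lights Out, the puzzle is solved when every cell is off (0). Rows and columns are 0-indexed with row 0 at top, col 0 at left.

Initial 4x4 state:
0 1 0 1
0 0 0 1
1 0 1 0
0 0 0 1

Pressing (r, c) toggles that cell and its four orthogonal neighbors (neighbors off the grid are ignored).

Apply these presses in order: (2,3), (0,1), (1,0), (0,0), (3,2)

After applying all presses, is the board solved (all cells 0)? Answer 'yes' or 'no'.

Answer: no

Derivation:
After press 1 at (2,3):
0 1 0 1
0 0 0 0
1 0 0 1
0 0 0 0

After press 2 at (0,1):
1 0 1 1
0 1 0 0
1 0 0 1
0 0 0 0

After press 3 at (1,0):
0 0 1 1
1 0 0 0
0 0 0 1
0 0 0 0

After press 4 at (0,0):
1 1 1 1
0 0 0 0
0 0 0 1
0 0 0 0

After press 5 at (3,2):
1 1 1 1
0 0 0 0
0 0 1 1
0 1 1 1

Lights still on: 9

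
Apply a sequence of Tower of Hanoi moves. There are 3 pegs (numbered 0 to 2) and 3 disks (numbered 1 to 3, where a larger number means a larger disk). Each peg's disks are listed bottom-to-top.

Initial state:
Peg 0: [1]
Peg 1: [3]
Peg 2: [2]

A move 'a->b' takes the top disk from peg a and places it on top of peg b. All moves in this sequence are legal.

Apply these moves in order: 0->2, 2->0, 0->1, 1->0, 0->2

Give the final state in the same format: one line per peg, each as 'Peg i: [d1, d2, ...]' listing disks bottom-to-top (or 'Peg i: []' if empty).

After move 1 (0->2):
Peg 0: []
Peg 1: [3]
Peg 2: [2, 1]

After move 2 (2->0):
Peg 0: [1]
Peg 1: [3]
Peg 2: [2]

After move 3 (0->1):
Peg 0: []
Peg 1: [3, 1]
Peg 2: [2]

After move 4 (1->0):
Peg 0: [1]
Peg 1: [3]
Peg 2: [2]

After move 5 (0->2):
Peg 0: []
Peg 1: [3]
Peg 2: [2, 1]

Answer: Peg 0: []
Peg 1: [3]
Peg 2: [2, 1]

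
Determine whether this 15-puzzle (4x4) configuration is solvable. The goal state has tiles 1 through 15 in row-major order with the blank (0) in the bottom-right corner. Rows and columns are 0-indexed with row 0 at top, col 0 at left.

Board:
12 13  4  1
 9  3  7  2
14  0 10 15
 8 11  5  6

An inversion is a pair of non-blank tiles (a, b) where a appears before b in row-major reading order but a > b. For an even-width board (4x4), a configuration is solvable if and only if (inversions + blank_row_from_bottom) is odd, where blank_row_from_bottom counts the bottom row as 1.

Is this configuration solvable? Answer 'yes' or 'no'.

Answer: yes

Derivation:
Inversions: 51
Blank is in row 2 (0-indexed from top), which is row 2 counting from the bottom (bottom = 1).
51 + 2 = 53, which is odd, so the puzzle is solvable.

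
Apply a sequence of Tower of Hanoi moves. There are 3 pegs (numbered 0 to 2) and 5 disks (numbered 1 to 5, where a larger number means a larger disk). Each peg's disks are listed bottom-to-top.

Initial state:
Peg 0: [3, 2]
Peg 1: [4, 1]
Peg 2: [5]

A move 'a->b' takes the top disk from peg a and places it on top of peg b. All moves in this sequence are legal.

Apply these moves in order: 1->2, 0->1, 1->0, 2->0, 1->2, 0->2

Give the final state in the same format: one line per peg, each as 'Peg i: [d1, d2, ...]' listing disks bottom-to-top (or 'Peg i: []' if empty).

After move 1 (1->2):
Peg 0: [3, 2]
Peg 1: [4]
Peg 2: [5, 1]

After move 2 (0->1):
Peg 0: [3]
Peg 1: [4, 2]
Peg 2: [5, 1]

After move 3 (1->0):
Peg 0: [3, 2]
Peg 1: [4]
Peg 2: [5, 1]

After move 4 (2->0):
Peg 0: [3, 2, 1]
Peg 1: [4]
Peg 2: [5]

After move 5 (1->2):
Peg 0: [3, 2, 1]
Peg 1: []
Peg 2: [5, 4]

After move 6 (0->2):
Peg 0: [3, 2]
Peg 1: []
Peg 2: [5, 4, 1]

Answer: Peg 0: [3, 2]
Peg 1: []
Peg 2: [5, 4, 1]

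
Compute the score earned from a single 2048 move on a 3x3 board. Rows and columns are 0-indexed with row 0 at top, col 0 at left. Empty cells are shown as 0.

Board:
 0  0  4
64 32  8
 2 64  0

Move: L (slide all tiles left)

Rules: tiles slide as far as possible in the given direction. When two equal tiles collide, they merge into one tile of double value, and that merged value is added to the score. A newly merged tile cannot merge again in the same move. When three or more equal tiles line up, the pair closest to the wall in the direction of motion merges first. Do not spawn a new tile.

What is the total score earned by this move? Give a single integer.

Answer: 0

Derivation:
Slide left:
row 0: [0, 0, 4] -> [4, 0, 0]  score +0 (running 0)
row 1: [64, 32, 8] -> [64, 32, 8]  score +0 (running 0)
row 2: [2, 64, 0] -> [2, 64, 0]  score +0 (running 0)
Board after move:
 4  0  0
64 32  8
 2 64  0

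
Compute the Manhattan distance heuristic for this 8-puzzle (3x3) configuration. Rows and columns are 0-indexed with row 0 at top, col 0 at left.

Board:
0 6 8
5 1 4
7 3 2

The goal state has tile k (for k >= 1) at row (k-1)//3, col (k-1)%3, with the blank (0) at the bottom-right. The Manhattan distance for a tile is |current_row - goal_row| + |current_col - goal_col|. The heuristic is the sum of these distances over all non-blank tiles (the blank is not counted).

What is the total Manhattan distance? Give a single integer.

Answer: 16

Derivation:
Tile 6: at (0,1), goal (1,2), distance |0-1|+|1-2| = 2
Tile 8: at (0,2), goal (2,1), distance |0-2|+|2-1| = 3
Tile 5: at (1,0), goal (1,1), distance |1-1|+|0-1| = 1
Tile 1: at (1,1), goal (0,0), distance |1-0|+|1-0| = 2
Tile 4: at (1,2), goal (1,0), distance |1-1|+|2-0| = 2
Tile 7: at (2,0), goal (2,0), distance |2-2|+|0-0| = 0
Tile 3: at (2,1), goal (0,2), distance |2-0|+|1-2| = 3
Tile 2: at (2,2), goal (0,1), distance |2-0|+|2-1| = 3
Sum: 2 + 3 + 1 + 2 + 2 + 0 + 3 + 3 = 16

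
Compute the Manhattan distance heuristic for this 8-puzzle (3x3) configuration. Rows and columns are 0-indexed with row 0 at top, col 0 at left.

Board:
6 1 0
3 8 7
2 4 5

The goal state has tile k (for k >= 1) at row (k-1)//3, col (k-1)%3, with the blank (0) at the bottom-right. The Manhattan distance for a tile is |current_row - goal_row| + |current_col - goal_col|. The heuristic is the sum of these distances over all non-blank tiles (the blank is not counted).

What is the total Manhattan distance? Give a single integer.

Tile 6: (0,0)->(1,2) = 3
Tile 1: (0,1)->(0,0) = 1
Tile 3: (1,0)->(0,2) = 3
Tile 8: (1,1)->(2,1) = 1
Tile 7: (1,2)->(2,0) = 3
Tile 2: (2,0)->(0,1) = 3
Tile 4: (2,1)->(1,0) = 2
Tile 5: (2,2)->(1,1) = 2
Sum: 3 + 1 + 3 + 1 + 3 + 3 + 2 + 2 = 18

Answer: 18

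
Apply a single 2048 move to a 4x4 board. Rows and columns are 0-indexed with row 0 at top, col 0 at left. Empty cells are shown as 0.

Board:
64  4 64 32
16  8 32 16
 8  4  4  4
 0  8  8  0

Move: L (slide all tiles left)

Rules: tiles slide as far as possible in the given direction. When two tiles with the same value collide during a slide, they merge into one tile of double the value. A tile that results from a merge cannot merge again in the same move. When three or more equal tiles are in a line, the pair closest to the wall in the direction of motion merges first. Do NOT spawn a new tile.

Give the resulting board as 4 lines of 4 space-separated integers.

Slide left:
row 0: [64, 4, 64, 32] -> [64, 4, 64, 32]
row 1: [16, 8, 32, 16] -> [16, 8, 32, 16]
row 2: [8, 4, 4, 4] -> [8, 8, 4, 0]
row 3: [0, 8, 8, 0] -> [16, 0, 0, 0]

Answer: 64  4 64 32
16  8 32 16
 8  8  4  0
16  0  0  0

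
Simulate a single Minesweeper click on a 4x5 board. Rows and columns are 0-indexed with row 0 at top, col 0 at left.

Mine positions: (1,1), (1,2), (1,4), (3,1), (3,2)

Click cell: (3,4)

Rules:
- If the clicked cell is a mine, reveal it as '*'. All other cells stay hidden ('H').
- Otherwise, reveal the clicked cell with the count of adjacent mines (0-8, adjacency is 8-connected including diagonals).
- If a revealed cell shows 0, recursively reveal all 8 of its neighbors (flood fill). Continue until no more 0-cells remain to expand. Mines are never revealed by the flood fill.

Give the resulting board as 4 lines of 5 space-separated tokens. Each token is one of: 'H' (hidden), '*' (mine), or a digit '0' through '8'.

H H H H H
H H H H H
H H H 3 1
H H H 1 0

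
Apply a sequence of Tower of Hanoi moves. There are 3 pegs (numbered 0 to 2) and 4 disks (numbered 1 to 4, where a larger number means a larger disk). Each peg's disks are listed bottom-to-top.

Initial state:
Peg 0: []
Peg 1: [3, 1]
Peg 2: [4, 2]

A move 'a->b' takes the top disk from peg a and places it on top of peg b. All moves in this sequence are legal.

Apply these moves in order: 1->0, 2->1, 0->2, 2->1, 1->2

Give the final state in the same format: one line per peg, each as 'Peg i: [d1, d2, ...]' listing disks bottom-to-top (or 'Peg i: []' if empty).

Answer: Peg 0: []
Peg 1: [3, 2]
Peg 2: [4, 1]

Derivation:
After move 1 (1->0):
Peg 0: [1]
Peg 1: [3]
Peg 2: [4, 2]

After move 2 (2->1):
Peg 0: [1]
Peg 1: [3, 2]
Peg 2: [4]

After move 3 (0->2):
Peg 0: []
Peg 1: [3, 2]
Peg 2: [4, 1]

After move 4 (2->1):
Peg 0: []
Peg 1: [3, 2, 1]
Peg 2: [4]

After move 5 (1->2):
Peg 0: []
Peg 1: [3, 2]
Peg 2: [4, 1]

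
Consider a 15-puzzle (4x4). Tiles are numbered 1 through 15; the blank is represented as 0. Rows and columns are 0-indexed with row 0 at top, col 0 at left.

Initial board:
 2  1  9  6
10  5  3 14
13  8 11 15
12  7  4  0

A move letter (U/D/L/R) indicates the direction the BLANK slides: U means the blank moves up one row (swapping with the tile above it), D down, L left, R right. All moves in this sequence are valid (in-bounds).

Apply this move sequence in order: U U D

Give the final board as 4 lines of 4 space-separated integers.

Answer:  2  1  9  6
10  5  3 14
13  8 11  0
12  7  4 15

Derivation:
After move 1 (U):
 2  1  9  6
10  5  3 14
13  8 11  0
12  7  4 15

After move 2 (U):
 2  1  9  6
10  5  3  0
13  8 11 14
12  7  4 15

After move 3 (D):
 2  1  9  6
10  5  3 14
13  8 11  0
12  7  4 15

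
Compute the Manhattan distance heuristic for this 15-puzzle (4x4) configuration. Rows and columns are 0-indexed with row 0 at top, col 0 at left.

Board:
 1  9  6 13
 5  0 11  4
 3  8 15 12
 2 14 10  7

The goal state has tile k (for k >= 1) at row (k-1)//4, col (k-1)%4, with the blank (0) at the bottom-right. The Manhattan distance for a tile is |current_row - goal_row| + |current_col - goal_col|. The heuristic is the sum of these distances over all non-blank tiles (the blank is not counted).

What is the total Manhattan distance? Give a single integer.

Answer: 30

Derivation:
Tile 1: at (0,0), goal (0,0), distance |0-0|+|0-0| = 0
Tile 9: at (0,1), goal (2,0), distance |0-2|+|1-0| = 3
Tile 6: at (0,2), goal (1,1), distance |0-1|+|2-1| = 2
Tile 13: at (0,3), goal (3,0), distance |0-3|+|3-0| = 6
Tile 5: at (1,0), goal (1,0), distance |1-1|+|0-0| = 0
Tile 11: at (1,2), goal (2,2), distance |1-2|+|2-2| = 1
Tile 4: at (1,3), goal (0,3), distance |1-0|+|3-3| = 1
Tile 3: at (2,0), goal (0,2), distance |2-0|+|0-2| = 4
Tile 8: at (2,1), goal (1,3), distance |2-1|+|1-3| = 3
Tile 15: at (2,2), goal (3,2), distance |2-3|+|2-2| = 1
Tile 12: at (2,3), goal (2,3), distance |2-2|+|3-3| = 0
Tile 2: at (3,0), goal (0,1), distance |3-0|+|0-1| = 4
Tile 14: at (3,1), goal (3,1), distance |3-3|+|1-1| = 0
Tile 10: at (3,2), goal (2,1), distance |3-2|+|2-1| = 2
Tile 7: at (3,3), goal (1,2), distance |3-1|+|3-2| = 3
Sum: 0 + 3 + 2 + 6 + 0 + 1 + 1 + 4 + 3 + 1 + 0 + 4 + 0 + 2 + 3 = 30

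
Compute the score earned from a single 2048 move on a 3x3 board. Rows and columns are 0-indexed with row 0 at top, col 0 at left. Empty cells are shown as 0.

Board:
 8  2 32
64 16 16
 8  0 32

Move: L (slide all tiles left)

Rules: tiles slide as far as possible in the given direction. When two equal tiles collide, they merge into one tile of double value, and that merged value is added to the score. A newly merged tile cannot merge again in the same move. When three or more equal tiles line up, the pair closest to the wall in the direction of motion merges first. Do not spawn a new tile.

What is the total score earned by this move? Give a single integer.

Slide left:
row 0: [8, 2, 32] -> [8, 2, 32]  score +0 (running 0)
row 1: [64, 16, 16] -> [64, 32, 0]  score +32 (running 32)
row 2: [8, 0, 32] -> [8, 32, 0]  score +0 (running 32)
Board after move:
 8  2 32
64 32  0
 8 32  0

Answer: 32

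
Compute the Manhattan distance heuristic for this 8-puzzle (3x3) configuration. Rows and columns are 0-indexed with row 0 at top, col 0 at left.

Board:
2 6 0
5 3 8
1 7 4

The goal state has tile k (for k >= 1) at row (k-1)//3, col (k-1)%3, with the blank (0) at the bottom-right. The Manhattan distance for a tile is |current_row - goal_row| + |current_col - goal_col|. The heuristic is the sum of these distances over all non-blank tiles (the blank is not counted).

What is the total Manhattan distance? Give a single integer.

Answer: 14

Derivation:
Tile 2: at (0,0), goal (0,1), distance |0-0|+|0-1| = 1
Tile 6: at (0,1), goal (1,2), distance |0-1|+|1-2| = 2
Tile 5: at (1,0), goal (1,1), distance |1-1|+|0-1| = 1
Tile 3: at (1,1), goal (0,2), distance |1-0|+|1-2| = 2
Tile 8: at (1,2), goal (2,1), distance |1-2|+|2-1| = 2
Tile 1: at (2,0), goal (0,0), distance |2-0|+|0-0| = 2
Tile 7: at (2,1), goal (2,0), distance |2-2|+|1-0| = 1
Tile 4: at (2,2), goal (1,0), distance |2-1|+|2-0| = 3
Sum: 1 + 2 + 1 + 2 + 2 + 2 + 1 + 3 = 14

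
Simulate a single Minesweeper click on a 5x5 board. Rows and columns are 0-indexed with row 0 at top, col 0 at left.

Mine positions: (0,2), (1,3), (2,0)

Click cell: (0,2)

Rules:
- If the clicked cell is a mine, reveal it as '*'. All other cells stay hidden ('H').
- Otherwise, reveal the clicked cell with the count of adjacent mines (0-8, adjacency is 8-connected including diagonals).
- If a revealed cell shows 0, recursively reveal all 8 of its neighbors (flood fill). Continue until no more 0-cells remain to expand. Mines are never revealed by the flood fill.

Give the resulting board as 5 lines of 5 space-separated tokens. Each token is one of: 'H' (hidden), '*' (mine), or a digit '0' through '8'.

H H * H H
H H H H H
H H H H H
H H H H H
H H H H H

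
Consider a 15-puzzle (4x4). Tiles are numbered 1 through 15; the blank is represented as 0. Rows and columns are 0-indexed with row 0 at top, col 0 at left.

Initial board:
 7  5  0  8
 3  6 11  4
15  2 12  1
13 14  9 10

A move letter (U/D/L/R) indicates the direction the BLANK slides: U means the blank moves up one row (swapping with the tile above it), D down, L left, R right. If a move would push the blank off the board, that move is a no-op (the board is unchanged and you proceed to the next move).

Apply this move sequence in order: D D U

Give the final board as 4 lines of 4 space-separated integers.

After move 1 (D):
 7  5 11  8
 3  6  0  4
15  2 12  1
13 14  9 10

After move 2 (D):
 7  5 11  8
 3  6 12  4
15  2  0  1
13 14  9 10

After move 3 (U):
 7  5 11  8
 3  6  0  4
15  2 12  1
13 14  9 10

Answer:  7  5 11  8
 3  6  0  4
15  2 12  1
13 14  9 10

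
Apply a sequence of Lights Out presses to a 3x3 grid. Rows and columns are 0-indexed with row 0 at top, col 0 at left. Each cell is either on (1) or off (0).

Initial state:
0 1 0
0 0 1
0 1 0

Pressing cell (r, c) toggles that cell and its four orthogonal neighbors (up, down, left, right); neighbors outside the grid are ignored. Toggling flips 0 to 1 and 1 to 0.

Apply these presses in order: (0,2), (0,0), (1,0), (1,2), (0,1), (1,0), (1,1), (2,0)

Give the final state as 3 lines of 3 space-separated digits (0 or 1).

After press 1 at (0,2):
0 0 1
0 0 0
0 1 0

After press 2 at (0,0):
1 1 1
1 0 0
0 1 0

After press 3 at (1,0):
0 1 1
0 1 0
1 1 0

After press 4 at (1,2):
0 1 0
0 0 1
1 1 1

After press 5 at (0,1):
1 0 1
0 1 1
1 1 1

After press 6 at (1,0):
0 0 1
1 0 1
0 1 1

After press 7 at (1,1):
0 1 1
0 1 0
0 0 1

After press 8 at (2,0):
0 1 1
1 1 0
1 1 1

Answer: 0 1 1
1 1 0
1 1 1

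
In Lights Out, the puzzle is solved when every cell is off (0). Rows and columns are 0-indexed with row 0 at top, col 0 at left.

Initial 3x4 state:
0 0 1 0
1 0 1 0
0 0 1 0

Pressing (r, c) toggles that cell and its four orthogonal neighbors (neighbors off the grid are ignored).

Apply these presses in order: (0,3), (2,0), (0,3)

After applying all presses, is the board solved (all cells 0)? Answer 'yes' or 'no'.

After press 1 at (0,3):
0 0 0 1
1 0 1 1
0 0 1 0

After press 2 at (2,0):
0 0 0 1
0 0 1 1
1 1 1 0

After press 3 at (0,3):
0 0 1 0
0 0 1 0
1 1 1 0

Lights still on: 5

Answer: no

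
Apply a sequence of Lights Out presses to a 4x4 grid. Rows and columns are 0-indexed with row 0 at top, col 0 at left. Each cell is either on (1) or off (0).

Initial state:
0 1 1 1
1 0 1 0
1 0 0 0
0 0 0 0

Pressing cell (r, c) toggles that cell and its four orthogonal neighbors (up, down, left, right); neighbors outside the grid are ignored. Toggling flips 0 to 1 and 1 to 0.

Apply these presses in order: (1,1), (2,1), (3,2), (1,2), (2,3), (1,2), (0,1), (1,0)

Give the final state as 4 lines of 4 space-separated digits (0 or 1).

Answer: 0 1 0 1
1 0 0 1
1 0 1 1
0 0 1 0

Derivation:
After press 1 at (1,1):
0 0 1 1
0 1 0 0
1 1 0 0
0 0 0 0

After press 2 at (2,1):
0 0 1 1
0 0 0 0
0 0 1 0
0 1 0 0

After press 3 at (3,2):
0 0 1 1
0 0 0 0
0 0 0 0
0 0 1 1

After press 4 at (1,2):
0 0 0 1
0 1 1 1
0 0 1 0
0 0 1 1

After press 5 at (2,3):
0 0 0 1
0 1 1 0
0 0 0 1
0 0 1 0

After press 6 at (1,2):
0 0 1 1
0 0 0 1
0 0 1 1
0 0 1 0

After press 7 at (0,1):
1 1 0 1
0 1 0 1
0 0 1 1
0 0 1 0

After press 8 at (1,0):
0 1 0 1
1 0 0 1
1 0 1 1
0 0 1 0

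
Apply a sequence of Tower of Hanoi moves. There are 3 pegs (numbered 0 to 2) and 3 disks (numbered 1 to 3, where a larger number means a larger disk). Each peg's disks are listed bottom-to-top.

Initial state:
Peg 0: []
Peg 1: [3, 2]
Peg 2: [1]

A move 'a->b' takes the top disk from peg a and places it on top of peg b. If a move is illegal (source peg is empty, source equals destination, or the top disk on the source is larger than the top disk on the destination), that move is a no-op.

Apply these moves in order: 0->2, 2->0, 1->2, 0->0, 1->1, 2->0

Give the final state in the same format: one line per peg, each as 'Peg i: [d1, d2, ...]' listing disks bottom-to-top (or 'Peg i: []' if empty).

After move 1 (0->2):
Peg 0: []
Peg 1: [3, 2]
Peg 2: [1]

After move 2 (2->0):
Peg 0: [1]
Peg 1: [3, 2]
Peg 2: []

After move 3 (1->2):
Peg 0: [1]
Peg 1: [3]
Peg 2: [2]

After move 4 (0->0):
Peg 0: [1]
Peg 1: [3]
Peg 2: [2]

After move 5 (1->1):
Peg 0: [1]
Peg 1: [3]
Peg 2: [2]

After move 6 (2->0):
Peg 0: [1]
Peg 1: [3]
Peg 2: [2]

Answer: Peg 0: [1]
Peg 1: [3]
Peg 2: [2]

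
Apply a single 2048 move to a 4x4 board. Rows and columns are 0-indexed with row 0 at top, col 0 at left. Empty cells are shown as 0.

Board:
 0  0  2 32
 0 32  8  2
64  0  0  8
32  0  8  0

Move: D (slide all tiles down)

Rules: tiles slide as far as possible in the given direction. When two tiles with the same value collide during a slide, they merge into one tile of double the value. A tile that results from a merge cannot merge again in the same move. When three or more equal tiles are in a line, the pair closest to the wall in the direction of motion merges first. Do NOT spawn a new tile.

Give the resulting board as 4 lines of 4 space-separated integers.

Slide down:
col 0: [0, 0, 64, 32] -> [0, 0, 64, 32]
col 1: [0, 32, 0, 0] -> [0, 0, 0, 32]
col 2: [2, 8, 0, 8] -> [0, 0, 2, 16]
col 3: [32, 2, 8, 0] -> [0, 32, 2, 8]

Answer:  0  0  0  0
 0  0  0 32
64  0  2  2
32 32 16  8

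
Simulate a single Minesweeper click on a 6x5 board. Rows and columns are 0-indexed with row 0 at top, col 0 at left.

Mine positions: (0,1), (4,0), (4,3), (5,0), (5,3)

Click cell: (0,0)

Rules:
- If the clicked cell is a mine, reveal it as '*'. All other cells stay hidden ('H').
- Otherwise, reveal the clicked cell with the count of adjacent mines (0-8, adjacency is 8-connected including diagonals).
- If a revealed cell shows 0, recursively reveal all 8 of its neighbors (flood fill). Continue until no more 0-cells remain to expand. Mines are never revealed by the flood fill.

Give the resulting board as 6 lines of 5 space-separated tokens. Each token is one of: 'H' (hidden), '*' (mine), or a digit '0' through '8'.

1 H H H H
H H H H H
H H H H H
H H H H H
H H H H H
H H H H H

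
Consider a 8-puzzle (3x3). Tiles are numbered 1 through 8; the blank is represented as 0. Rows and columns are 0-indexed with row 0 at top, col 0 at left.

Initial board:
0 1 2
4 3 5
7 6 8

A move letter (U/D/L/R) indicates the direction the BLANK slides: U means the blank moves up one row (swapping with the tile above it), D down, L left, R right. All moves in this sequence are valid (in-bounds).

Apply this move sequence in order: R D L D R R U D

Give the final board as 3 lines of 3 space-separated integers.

After move 1 (R):
1 0 2
4 3 5
7 6 8

After move 2 (D):
1 3 2
4 0 5
7 6 8

After move 3 (L):
1 3 2
0 4 5
7 6 8

After move 4 (D):
1 3 2
7 4 5
0 6 8

After move 5 (R):
1 3 2
7 4 5
6 0 8

After move 6 (R):
1 3 2
7 4 5
6 8 0

After move 7 (U):
1 3 2
7 4 0
6 8 5

After move 8 (D):
1 3 2
7 4 5
6 8 0

Answer: 1 3 2
7 4 5
6 8 0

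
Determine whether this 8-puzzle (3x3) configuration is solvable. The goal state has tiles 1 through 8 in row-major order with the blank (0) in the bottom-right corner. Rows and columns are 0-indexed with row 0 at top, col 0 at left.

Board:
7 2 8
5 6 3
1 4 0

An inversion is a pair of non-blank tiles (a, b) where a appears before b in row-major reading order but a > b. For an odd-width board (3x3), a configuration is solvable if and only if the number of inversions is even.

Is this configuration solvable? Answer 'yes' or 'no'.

Inversions (pairs i<j in row-major order where tile[i] > tile[j] > 0): 19
19 is odd, so the puzzle is not solvable.

Answer: no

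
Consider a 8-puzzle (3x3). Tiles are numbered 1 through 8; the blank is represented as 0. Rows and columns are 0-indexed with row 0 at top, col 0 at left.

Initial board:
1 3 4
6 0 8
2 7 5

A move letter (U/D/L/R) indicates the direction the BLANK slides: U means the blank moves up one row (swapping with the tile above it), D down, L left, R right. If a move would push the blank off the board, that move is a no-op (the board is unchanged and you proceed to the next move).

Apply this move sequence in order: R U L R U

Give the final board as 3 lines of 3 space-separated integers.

Answer: 1 3 0
6 8 4
2 7 5

Derivation:
After move 1 (R):
1 3 4
6 8 0
2 7 5

After move 2 (U):
1 3 0
6 8 4
2 7 5

After move 3 (L):
1 0 3
6 8 4
2 7 5

After move 4 (R):
1 3 0
6 8 4
2 7 5

After move 5 (U):
1 3 0
6 8 4
2 7 5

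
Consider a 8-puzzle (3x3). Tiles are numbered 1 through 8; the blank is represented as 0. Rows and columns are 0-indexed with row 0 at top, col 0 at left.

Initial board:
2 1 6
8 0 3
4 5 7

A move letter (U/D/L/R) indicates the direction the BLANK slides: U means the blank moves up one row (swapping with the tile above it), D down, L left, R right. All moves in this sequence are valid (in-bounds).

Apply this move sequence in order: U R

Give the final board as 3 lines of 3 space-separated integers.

Answer: 2 6 0
8 1 3
4 5 7

Derivation:
After move 1 (U):
2 0 6
8 1 3
4 5 7

After move 2 (R):
2 6 0
8 1 3
4 5 7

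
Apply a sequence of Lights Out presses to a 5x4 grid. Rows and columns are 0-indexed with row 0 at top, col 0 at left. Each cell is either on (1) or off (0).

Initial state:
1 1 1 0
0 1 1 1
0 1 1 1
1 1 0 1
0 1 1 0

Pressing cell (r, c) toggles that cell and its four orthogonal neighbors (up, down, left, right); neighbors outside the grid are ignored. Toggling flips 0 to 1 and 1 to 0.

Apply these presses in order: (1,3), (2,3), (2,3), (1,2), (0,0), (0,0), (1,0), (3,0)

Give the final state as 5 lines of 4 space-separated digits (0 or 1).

Answer: 0 1 0 1
1 1 1 1
0 1 0 0
0 0 0 1
1 1 1 0

Derivation:
After press 1 at (1,3):
1 1 1 1
0 1 0 0
0 1 1 0
1 1 0 1
0 1 1 0

After press 2 at (2,3):
1 1 1 1
0 1 0 1
0 1 0 1
1 1 0 0
0 1 1 0

After press 3 at (2,3):
1 1 1 1
0 1 0 0
0 1 1 0
1 1 0 1
0 1 1 0

After press 4 at (1,2):
1 1 0 1
0 0 1 1
0 1 0 0
1 1 0 1
0 1 1 0

After press 5 at (0,0):
0 0 0 1
1 0 1 1
0 1 0 0
1 1 0 1
0 1 1 0

After press 6 at (0,0):
1 1 0 1
0 0 1 1
0 1 0 0
1 1 0 1
0 1 1 0

After press 7 at (1,0):
0 1 0 1
1 1 1 1
1 1 0 0
1 1 0 1
0 1 1 0

After press 8 at (3,0):
0 1 0 1
1 1 1 1
0 1 0 0
0 0 0 1
1 1 1 0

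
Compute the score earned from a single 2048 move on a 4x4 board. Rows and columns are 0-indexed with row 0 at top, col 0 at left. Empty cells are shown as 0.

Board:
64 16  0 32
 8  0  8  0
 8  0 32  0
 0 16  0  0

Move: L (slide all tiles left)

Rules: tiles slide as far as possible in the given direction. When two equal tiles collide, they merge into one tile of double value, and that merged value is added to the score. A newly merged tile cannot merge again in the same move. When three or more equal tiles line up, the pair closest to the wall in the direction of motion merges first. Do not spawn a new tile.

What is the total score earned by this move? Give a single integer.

Slide left:
row 0: [64, 16, 0, 32] -> [64, 16, 32, 0]  score +0 (running 0)
row 1: [8, 0, 8, 0] -> [16, 0, 0, 0]  score +16 (running 16)
row 2: [8, 0, 32, 0] -> [8, 32, 0, 0]  score +0 (running 16)
row 3: [0, 16, 0, 0] -> [16, 0, 0, 0]  score +0 (running 16)
Board after move:
64 16 32  0
16  0  0  0
 8 32  0  0
16  0  0  0

Answer: 16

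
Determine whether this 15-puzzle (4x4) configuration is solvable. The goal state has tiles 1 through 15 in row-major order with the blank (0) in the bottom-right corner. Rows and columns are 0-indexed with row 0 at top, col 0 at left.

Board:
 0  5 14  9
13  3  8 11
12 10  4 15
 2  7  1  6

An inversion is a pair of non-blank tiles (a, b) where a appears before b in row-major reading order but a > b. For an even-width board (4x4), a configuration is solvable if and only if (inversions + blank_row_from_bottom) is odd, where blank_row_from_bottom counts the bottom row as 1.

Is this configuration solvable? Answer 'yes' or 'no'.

Answer: no

Derivation:
Inversions: 66
Blank is in row 0 (0-indexed from top), which is row 4 counting from the bottom (bottom = 1).
66 + 4 = 70, which is even, so the puzzle is not solvable.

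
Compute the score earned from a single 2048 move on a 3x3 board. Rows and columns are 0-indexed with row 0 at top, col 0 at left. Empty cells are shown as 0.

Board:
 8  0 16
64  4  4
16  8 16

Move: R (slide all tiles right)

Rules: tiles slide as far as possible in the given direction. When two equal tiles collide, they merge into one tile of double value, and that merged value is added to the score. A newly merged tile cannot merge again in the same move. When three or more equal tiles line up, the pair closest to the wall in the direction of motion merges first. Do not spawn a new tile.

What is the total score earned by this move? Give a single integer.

Slide right:
row 0: [8, 0, 16] -> [0, 8, 16]  score +0 (running 0)
row 1: [64, 4, 4] -> [0, 64, 8]  score +8 (running 8)
row 2: [16, 8, 16] -> [16, 8, 16]  score +0 (running 8)
Board after move:
 0  8 16
 0 64  8
16  8 16

Answer: 8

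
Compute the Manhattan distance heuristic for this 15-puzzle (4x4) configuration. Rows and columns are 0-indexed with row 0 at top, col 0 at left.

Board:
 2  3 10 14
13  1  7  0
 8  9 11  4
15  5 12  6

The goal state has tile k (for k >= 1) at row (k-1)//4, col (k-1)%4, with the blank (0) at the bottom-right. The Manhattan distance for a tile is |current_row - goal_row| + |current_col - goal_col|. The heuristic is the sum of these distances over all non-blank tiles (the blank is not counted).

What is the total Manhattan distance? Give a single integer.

Tile 2: (0,0)->(0,1) = 1
Tile 3: (0,1)->(0,2) = 1
Tile 10: (0,2)->(2,1) = 3
Tile 14: (0,3)->(3,1) = 5
Tile 13: (1,0)->(3,0) = 2
Tile 1: (1,1)->(0,0) = 2
Tile 7: (1,2)->(1,2) = 0
Tile 8: (2,0)->(1,3) = 4
Tile 9: (2,1)->(2,0) = 1
Tile 11: (2,2)->(2,2) = 0
Tile 4: (2,3)->(0,3) = 2
Tile 15: (3,0)->(3,2) = 2
Tile 5: (3,1)->(1,0) = 3
Tile 12: (3,2)->(2,3) = 2
Tile 6: (3,3)->(1,1) = 4
Sum: 1 + 1 + 3 + 5 + 2 + 2 + 0 + 4 + 1 + 0 + 2 + 2 + 3 + 2 + 4 = 32

Answer: 32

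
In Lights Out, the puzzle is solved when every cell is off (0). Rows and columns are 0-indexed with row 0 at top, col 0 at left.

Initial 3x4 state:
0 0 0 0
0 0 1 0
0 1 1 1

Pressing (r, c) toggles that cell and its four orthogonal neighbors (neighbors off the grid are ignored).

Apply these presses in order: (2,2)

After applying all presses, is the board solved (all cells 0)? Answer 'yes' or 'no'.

After press 1 at (2,2):
0 0 0 0
0 0 0 0
0 0 0 0

Lights still on: 0

Answer: yes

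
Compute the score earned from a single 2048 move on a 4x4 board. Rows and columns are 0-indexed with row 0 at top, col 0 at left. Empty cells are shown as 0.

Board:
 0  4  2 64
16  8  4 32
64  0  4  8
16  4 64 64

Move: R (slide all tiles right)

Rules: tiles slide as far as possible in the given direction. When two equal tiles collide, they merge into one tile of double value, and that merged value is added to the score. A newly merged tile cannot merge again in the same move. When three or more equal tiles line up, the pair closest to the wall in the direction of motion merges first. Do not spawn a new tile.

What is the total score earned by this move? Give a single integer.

Answer: 128

Derivation:
Slide right:
row 0: [0, 4, 2, 64] -> [0, 4, 2, 64]  score +0 (running 0)
row 1: [16, 8, 4, 32] -> [16, 8, 4, 32]  score +0 (running 0)
row 2: [64, 0, 4, 8] -> [0, 64, 4, 8]  score +0 (running 0)
row 3: [16, 4, 64, 64] -> [0, 16, 4, 128]  score +128 (running 128)
Board after move:
  0   4   2  64
 16   8   4  32
  0  64   4   8
  0  16   4 128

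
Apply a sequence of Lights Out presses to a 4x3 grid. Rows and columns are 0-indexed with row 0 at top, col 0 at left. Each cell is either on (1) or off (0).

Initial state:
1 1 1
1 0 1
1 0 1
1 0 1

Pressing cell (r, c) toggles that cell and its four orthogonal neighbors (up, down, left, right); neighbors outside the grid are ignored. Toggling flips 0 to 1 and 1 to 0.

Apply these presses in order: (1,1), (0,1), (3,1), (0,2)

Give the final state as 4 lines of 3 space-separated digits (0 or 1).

After press 1 at (1,1):
1 0 1
0 1 0
1 1 1
1 0 1

After press 2 at (0,1):
0 1 0
0 0 0
1 1 1
1 0 1

After press 3 at (3,1):
0 1 0
0 0 0
1 0 1
0 1 0

After press 4 at (0,2):
0 0 1
0 0 1
1 0 1
0 1 0

Answer: 0 0 1
0 0 1
1 0 1
0 1 0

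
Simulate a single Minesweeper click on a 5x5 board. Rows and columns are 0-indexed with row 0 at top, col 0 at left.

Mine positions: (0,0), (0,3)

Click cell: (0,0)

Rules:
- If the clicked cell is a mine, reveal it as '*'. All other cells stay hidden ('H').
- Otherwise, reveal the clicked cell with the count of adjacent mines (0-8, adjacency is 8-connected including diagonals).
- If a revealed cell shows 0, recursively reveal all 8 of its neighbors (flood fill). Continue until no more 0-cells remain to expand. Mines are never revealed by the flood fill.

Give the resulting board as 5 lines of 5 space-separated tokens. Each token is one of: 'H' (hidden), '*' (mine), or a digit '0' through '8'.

* H H H H
H H H H H
H H H H H
H H H H H
H H H H H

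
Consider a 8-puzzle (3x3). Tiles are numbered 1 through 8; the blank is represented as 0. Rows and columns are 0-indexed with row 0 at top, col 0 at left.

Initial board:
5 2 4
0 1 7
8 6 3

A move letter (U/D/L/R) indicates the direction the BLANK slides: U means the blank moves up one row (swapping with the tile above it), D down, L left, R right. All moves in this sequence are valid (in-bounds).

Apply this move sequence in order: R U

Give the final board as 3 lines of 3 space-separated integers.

Answer: 5 0 4
1 2 7
8 6 3

Derivation:
After move 1 (R):
5 2 4
1 0 7
8 6 3

After move 2 (U):
5 0 4
1 2 7
8 6 3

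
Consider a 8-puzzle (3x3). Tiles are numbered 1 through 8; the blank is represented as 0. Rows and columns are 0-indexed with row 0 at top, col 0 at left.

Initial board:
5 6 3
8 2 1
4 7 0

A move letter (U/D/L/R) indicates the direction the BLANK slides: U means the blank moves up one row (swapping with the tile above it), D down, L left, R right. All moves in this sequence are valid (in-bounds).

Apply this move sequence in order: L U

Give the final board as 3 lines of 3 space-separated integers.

Answer: 5 6 3
8 0 1
4 2 7

Derivation:
After move 1 (L):
5 6 3
8 2 1
4 0 7

After move 2 (U):
5 6 3
8 0 1
4 2 7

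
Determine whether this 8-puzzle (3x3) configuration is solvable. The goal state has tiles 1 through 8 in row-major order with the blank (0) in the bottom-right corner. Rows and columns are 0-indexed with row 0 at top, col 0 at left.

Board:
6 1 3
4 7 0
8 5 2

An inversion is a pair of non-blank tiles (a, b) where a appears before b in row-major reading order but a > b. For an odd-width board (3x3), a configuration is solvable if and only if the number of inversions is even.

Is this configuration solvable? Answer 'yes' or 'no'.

Inversions (pairs i<j in row-major order where tile[i] > tile[j] > 0): 12
12 is even, so the puzzle is solvable.

Answer: yes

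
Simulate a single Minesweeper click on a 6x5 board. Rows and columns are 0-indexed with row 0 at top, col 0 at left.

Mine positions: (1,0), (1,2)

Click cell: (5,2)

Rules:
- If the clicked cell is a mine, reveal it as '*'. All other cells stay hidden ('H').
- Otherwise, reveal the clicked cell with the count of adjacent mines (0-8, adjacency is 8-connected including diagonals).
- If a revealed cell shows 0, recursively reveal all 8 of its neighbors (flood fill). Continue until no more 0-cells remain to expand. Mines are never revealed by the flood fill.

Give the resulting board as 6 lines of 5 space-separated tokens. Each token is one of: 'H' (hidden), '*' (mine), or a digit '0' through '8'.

H H H 1 0
H H H 1 0
1 2 1 1 0
0 0 0 0 0
0 0 0 0 0
0 0 0 0 0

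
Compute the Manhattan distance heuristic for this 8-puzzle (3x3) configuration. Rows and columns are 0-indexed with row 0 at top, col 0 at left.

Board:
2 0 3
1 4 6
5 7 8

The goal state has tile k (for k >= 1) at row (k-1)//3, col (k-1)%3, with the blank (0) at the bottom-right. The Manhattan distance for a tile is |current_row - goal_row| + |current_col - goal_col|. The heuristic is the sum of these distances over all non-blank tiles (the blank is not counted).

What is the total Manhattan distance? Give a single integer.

Tile 2: (0,0)->(0,1) = 1
Tile 3: (0,2)->(0,2) = 0
Tile 1: (1,0)->(0,0) = 1
Tile 4: (1,1)->(1,0) = 1
Tile 6: (1,2)->(1,2) = 0
Tile 5: (2,0)->(1,1) = 2
Tile 7: (2,1)->(2,0) = 1
Tile 8: (2,2)->(2,1) = 1
Sum: 1 + 0 + 1 + 1 + 0 + 2 + 1 + 1 = 7

Answer: 7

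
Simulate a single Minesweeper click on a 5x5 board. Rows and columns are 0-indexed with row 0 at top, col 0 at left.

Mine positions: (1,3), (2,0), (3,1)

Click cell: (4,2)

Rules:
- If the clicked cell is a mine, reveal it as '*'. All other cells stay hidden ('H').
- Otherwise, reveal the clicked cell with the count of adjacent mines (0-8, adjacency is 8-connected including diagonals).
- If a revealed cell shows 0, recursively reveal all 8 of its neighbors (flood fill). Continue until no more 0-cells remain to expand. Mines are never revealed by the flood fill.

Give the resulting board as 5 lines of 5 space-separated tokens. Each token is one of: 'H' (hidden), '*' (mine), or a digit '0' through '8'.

H H H H H
H H H H H
H H H H H
H H H H H
H H 1 H H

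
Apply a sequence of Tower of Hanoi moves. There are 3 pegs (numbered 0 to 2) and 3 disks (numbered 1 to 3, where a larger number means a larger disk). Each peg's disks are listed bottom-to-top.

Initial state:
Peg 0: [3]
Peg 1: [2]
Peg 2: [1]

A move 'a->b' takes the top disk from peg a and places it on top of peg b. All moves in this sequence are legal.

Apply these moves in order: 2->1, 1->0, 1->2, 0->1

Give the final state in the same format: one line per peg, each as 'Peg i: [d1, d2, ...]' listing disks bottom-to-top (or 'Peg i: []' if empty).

Answer: Peg 0: [3]
Peg 1: [1]
Peg 2: [2]

Derivation:
After move 1 (2->1):
Peg 0: [3]
Peg 1: [2, 1]
Peg 2: []

After move 2 (1->0):
Peg 0: [3, 1]
Peg 1: [2]
Peg 2: []

After move 3 (1->2):
Peg 0: [3, 1]
Peg 1: []
Peg 2: [2]

After move 4 (0->1):
Peg 0: [3]
Peg 1: [1]
Peg 2: [2]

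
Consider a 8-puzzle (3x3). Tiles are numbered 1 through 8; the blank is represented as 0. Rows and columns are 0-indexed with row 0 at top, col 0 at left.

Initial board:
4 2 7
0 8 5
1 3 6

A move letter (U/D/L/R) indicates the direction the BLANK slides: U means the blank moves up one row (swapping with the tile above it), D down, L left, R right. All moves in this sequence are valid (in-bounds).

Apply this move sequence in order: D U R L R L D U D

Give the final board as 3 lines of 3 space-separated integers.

After move 1 (D):
4 2 7
1 8 5
0 3 6

After move 2 (U):
4 2 7
0 8 5
1 3 6

After move 3 (R):
4 2 7
8 0 5
1 3 6

After move 4 (L):
4 2 7
0 8 5
1 3 6

After move 5 (R):
4 2 7
8 0 5
1 3 6

After move 6 (L):
4 2 7
0 8 5
1 3 6

After move 7 (D):
4 2 7
1 8 5
0 3 6

After move 8 (U):
4 2 7
0 8 5
1 3 6

After move 9 (D):
4 2 7
1 8 5
0 3 6

Answer: 4 2 7
1 8 5
0 3 6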